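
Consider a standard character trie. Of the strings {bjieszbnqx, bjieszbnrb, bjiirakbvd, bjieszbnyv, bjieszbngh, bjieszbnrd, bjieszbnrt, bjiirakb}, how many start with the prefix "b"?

8

Filter for entries beginning with "b":
Words under "b": bjieszbngh, bjieszbnqx, bjieszbnrb, bjieszbnrd, bjieszbnrt, bjieszbnyv, bjiirakb, bjiirakbvd
Count: 8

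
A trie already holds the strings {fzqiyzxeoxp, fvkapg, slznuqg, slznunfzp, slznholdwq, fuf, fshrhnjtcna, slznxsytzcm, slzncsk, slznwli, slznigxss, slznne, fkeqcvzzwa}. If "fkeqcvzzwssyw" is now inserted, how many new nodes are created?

Walking "fkeqcvzzwssyw" from the root, the first 9 characters ("fkeqcvzzw") follow existing edges; "s" is the first miss.
So 13 − 9 = 4 new nodes.

4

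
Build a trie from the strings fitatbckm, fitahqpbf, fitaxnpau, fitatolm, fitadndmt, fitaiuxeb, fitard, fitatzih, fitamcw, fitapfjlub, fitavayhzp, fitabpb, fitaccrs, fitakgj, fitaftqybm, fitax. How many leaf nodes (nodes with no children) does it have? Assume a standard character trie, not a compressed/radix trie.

15

Leaves are exactly the stored words that no other stored word extends.
Those words: "fitabpb", "fitaccrs", "fitadndmt", "fitaftqybm", "fitahqpbf", "fitaiuxeb", "fitakgj", "fitamcw", "fitapfjlub", "fitard", "fitatbckm", "fitatolm", "fitatzih", "fitavayhzp", "fitaxnpau"
Leaf count: 15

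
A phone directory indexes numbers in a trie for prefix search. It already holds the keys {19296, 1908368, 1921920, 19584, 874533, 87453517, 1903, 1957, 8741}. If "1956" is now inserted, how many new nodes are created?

1

Walking "1956" from the root, the first 3 characters ("195") follow existing edges; "6" is the first miss.
Each of the 1 remaining characters creates one node.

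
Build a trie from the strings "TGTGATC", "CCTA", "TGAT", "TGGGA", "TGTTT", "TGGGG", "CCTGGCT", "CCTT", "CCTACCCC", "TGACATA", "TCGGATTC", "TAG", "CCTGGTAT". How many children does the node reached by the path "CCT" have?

Walk "CCT" from the root, arriving at one node.
Distinct next characters after "CCT": A, G, T.
That node has 3 child edges.

3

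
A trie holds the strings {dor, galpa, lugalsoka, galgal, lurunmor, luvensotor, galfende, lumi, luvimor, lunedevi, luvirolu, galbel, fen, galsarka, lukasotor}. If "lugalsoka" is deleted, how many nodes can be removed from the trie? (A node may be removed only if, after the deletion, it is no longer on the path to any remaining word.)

After clearing the end-marker at "lugalsoka", prune upward until reaching a node still needed by another word.
The suffix "galsoka" (7 nodes) is used only by "lugalsoka"; the node for "lu" still has the child "r", so pruning stops there.
Nodes removed: 7

7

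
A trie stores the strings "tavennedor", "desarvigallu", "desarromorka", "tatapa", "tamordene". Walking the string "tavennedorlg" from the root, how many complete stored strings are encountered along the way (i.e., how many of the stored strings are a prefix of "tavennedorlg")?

1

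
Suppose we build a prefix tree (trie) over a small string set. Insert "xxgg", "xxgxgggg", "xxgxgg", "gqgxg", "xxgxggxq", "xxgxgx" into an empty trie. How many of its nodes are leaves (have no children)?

Leaves are exactly the stored words that no other stored word extends.
Those words: "gqgxg", "xxgg", "xxgxgggg", "xxgxggxq", "xxgxgx"
Leaf count: 5

5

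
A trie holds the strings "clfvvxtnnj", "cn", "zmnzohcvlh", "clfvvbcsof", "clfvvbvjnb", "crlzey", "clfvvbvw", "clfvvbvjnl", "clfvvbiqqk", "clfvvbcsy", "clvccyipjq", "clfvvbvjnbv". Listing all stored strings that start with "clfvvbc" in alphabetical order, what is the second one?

clfvvbcsy

Words with prefix "clfvvbc", in lexicographic order: "clfvvbcsof", "clfvvbcsy"
Position 2: clfvvbcsy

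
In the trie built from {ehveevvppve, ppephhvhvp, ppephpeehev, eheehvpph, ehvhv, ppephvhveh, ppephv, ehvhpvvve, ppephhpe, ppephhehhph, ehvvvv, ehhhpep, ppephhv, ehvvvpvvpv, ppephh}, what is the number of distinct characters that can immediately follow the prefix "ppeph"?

3

Walk "ppeph" from the root, arriving at one node.
Distinct next characters after "ppeph": h, p, v.
That node has 3 child edges.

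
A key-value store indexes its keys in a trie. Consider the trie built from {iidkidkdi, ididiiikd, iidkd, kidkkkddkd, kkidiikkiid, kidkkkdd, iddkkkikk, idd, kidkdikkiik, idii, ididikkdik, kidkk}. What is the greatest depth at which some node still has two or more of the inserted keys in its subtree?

8

The deepest shared node is where two words last agree before diverging.
"kidkkkdd" and "kidkkkddkd" agree on "kidkkkdd" (8 characters) before diverging; nothing deeper is shared.
Longest shared-prefix length: 8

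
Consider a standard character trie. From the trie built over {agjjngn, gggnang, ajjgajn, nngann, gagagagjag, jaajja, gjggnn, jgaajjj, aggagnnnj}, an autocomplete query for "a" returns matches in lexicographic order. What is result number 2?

agjjngn

DFS of the "a" subtree visits, in order: "aggagnnnj", "agjjngn", "ajjgajn"
The 2nd is agjjngn.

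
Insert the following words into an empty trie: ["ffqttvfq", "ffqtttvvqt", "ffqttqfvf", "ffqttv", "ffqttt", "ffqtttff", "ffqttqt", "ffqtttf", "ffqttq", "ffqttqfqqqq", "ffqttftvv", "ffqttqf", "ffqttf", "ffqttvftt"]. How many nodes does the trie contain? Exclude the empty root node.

Trace insertions, counting only characters that open a new branch:
  "ffqttvfq" → 8 new (f, f, q, t, t, v, f, q)
  "ffqtttvvqt" → prefix "ffqtt" already present; 5 new (t, v, v, q, t)
  "ffqttqfvf" → prefix "ffqtt" already present; 4 new (q, f, v, f)
  "ffqttv" → prefix "ffqttv" already present; 0 new (none)
  "ffqttt" → prefix "ffqttt" already present; 0 new (none)
  "ffqtttff" → prefix "ffqttt" already present; 2 new (f, f)
  "ffqttqt" → prefix "ffqttq" already present; 1 new (t)
  "ffqtttf" → prefix "ffqtttf" already present; 0 new (none)
  "ffqttq" → prefix "ffqttq" already present; 0 new (none)
  "ffqttqfqqqq" → prefix "ffqttqf" already present; 4 new (q, q, q, q)
  "ffqttftvv" → prefix "ffqtt" already present; 4 new (f, t, v, v)
  "ffqttqf" → prefix "ffqttqf" already present; 0 new (none)
  "ffqttf" → prefix "ffqttf" already present; 0 new (none)
  "ffqttvftt" → prefix "ffqttvf" already present; 2 new (t, t)
Total nodes = 8 + 5 + 4 + 0 + 0 + 2 + 1 + 0 + 0 + 4 + 4 + 0 + 0 + 2 = 30

30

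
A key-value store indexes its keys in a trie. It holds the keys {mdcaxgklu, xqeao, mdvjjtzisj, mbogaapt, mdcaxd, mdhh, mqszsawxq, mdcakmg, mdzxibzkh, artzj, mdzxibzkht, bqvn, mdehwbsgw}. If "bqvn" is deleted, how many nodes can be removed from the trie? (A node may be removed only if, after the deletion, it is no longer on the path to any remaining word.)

After clearing the end-marker at "bqvn", prune upward until reaching a node still needed by another word.
No other word shares any prefix with "bqvn", so all 4 of its nodes go.
Nodes removed: 4

4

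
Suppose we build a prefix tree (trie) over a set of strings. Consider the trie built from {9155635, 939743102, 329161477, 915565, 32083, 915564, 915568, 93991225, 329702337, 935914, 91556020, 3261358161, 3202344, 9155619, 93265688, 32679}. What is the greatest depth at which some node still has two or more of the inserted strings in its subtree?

Equivalently: take the maximum, over all pairs, of their longest common prefix length.
"91556020" and "9155619" agree on "91556" (5 characters) before diverging; nothing deeper is shared.
Longest shared-prefix length: 5

5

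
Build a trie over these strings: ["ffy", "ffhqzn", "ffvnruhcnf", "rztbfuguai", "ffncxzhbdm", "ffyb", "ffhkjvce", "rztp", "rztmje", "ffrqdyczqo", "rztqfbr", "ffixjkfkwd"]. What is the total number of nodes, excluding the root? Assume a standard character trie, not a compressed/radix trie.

Insert word by word; a character creates a node only if that edge doesn't already exist:
  "ffy" → 3 new (f, f, y)
  "ffhqzn" → prefix "ff" already present; 4 new (h, q, z, n)
  "ffvnruhcnf" → prefix "ff" already present; 8 new (v, n, r, u, h, c, n, f)
  "rztbfuguai" → 10 new (r, z, t, b, f, u, g, u, a, i)
  "ffncxzhbdm" → prefix "ff" already present; 8 new (n, c, x, z, h, b, d, m)
  "ffyb" → prefix "ffy" already present; 1 new (b)
  "ffhkjvce" → prefix "ffh" already present; 5 new (k, j, v, c, e)
  "rztp" → prefix "rzt" already present; 1 new (p)
  "rztmje" → prefix "rzt" already present; 3 new (m, j, e)
  "ffrqdyczqo" → prefix "ff" already present; 8 new (r, q, d, y, c, z, q, o)
  "rztqfbr" → prefix "rzt" already present; 4 new (q, f, b, r)
  "ffixjkfkwd" → prefix "ff" already present; 8 new (i, x, j, k, f, k, w, d)
Total nodes = 3 + 4 + 8 + 10 + 8 + 1 + 5 + 1 + 3 + 8 + 4 + 8 = 63

63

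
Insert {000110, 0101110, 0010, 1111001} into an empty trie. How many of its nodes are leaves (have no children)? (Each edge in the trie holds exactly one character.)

A leaf is a node with no children — equivalently, the end of a word that is not a proper prefix of any other stored word.
Those words: "000110", "0010", "0101110", "1111001"
Leaf count: 4

4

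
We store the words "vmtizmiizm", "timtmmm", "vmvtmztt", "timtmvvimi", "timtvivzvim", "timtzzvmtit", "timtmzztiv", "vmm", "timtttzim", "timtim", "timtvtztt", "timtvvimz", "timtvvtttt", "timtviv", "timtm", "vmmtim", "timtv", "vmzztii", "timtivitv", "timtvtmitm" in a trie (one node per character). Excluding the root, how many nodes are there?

83

For each word, the new-node count is its length minus the longest prefix already in the trie:
  "vmtizmiizm" → 10 new (v, m, t, i, z, m, i, i, z, m)
  "timtmmm" → 7 new (t, i, m, t, m, m, m)
  "vmvtmztt" → prefix "vm" already present; 6 new (v, t, m, z, t, t)
  "timtmvvimi" → prefix "timtm" already present; 5 new (v, v, i, m, i)
  "timtvivzvim" → prefix "timt" already present; 7 new (v, i, v, z, v, i, m)
  "timtzzvmtit" → prefix "timt" already present; 7 new (z, z, v, m, t, i, t)
  "timtmzztiv" → prefix "timtm" already present; 5 new (z, z, t, i, v)
  "vmm" → prefix "vm" already present; 1 new (m)
  "timtttzim" → prefix "timt" already present; 5 new (t, t, z, i, m)
  "timtim" → prefix "timt" already present; 2 new (i, m)
  "timtvtztt" → prefix "timtv" already present; 4 new (t, z, t, t)
  "timtvvimz" → prefix "timtv" already present; 4 new (v, i, m, z)
  "timtvvtttt" → prefix "timtvv" already present; 4 new (t, t, t, t)
  "timtviv" → prefix "timtviv" already present; 0 new (none)
  "timtm" → prefix "timtm" already present; 0 new (none)
  "vmmtim" → prefix "vmm" already present; 3 new (t, i, m)
  "timtv" → prefix "timtv" already present; 0 new (none)
  "vmzztii" → prefix "vm" already present; 5 new (z, z, t, i, i)
  "timtivitv" → prefix "timti" already present; 4 new (v, i, t, v)
  "timtvtmitm" → prefix "timtvt" already present; 4 new (m, i, t, m)
Total nodes = 10 + 7 + 6 + 5 + 7 + 7 + 5 + 1 + 5 + 2 + 4 + 4 + 4 + 0 + 0 + 3 + 0 + 5 + 4 + 4 = 83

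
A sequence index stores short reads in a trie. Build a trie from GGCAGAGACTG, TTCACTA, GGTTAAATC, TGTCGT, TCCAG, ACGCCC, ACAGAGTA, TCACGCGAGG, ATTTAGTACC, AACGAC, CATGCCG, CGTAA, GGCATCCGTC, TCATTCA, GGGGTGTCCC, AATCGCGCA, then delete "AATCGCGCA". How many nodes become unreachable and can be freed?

7

Walk "AATCGCGCA" from the leaf back toward the root, removing each node that no remaining word uses.
The suffix "TCGCGCA" (7 nodes) is used only by "AATCGCGCA"; the node for "AA" still has the child "C", so pruning stops there.
Nodes removed: 7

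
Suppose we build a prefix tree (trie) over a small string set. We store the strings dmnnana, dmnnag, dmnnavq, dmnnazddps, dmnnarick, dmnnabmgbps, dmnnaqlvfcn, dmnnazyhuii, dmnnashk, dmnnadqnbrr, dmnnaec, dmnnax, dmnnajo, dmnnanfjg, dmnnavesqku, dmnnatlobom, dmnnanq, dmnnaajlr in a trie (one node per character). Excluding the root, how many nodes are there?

Insert word by word; a character creates a node only if that edge doesn't already exist:
  "dmnnana" → 7 new (d, m, n, n, a, n, a)
  "dmnnag" → prefix "dmnna" already present; 1 new (g)
  "dmnnavq" → prefix "dmnna" already present; 2 new (v, q)
  "dmnnazddps" → prefix "dmnna" already present; 5 new (z, d, d, p, s)
  "dmnnarick" → prefix "dmnna" already present; 4 new (r, i, c, k)
  "dmnnabmgbps" → prefix "dmnna" already present; 6 new (b, m, g, b, p, s)
  "dmnnaqlvfcn" → prefix "dmnna" already present; 6 new (q, l, v, f, c, n)
  "dmnnazyhuii" → prefix "dmnnaz" already present; 5 new (y, h, u, i, i)
  "dmnnashk" → prefix "dmnna" already present; 3 new (s, h, k)
  "dmnnadqnbrr" → prefix "dmnna" already present; 6 new (d, q, n, b, r, r)
  "dmnnaec" → prefix "dmnna" already present; 2 new (e, c)
  "dmnnax" → prefix "dmnna" already present; 1 new (x)
  "dmnnajo" → prefix "dmnna" already present; 2 new (j, o)
  "dmnnanfjg" → prefix "dmnnan" already present; 3 new (f, j, g)
  "dmnnavesqku" → prefix "dmnnav" already present; 5 new (e, s, q, k, u)
  "dmnnatlobom" → prefix "dmnna" already present; 6 new (t, l, o, b, o, m)
  "dmnnanq" → prefix "dmnnan" already present; 1 new (q)
  "dmnnaajlr" → prefix "dmnna" already present; 4 new (a, j, l, r)
Total nodes = 7 + 1 + 2 + 5 + 4 + 6 + 6 + 5 + 3 + 6 + 2 + 1 + 2 + 3 + 5 + 6 + 1 + 4 = 69

69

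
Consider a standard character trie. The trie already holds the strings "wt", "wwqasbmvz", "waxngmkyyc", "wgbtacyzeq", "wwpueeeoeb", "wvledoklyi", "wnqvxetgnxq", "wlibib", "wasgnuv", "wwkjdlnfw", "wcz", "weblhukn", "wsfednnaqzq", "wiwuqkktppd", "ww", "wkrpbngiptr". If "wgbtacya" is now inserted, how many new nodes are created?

1

The longest prefix of "wgbtacya" already in the trie is "wgbtacy" (length 7).
Each of the 1 remaining characters creates one node.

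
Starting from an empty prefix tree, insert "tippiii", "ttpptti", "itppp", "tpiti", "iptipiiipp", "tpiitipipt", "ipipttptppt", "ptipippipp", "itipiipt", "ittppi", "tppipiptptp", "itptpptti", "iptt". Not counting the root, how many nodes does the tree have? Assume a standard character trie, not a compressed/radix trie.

For each word, the new-node count is its length minus the longest prefix already in the trie:
  "tippiii" → 7 new (t, i, p, p, i, i, i)
  "ttpptti" → prefix "t" already present; 6 new (t, p, p, t, t, i)
  "itppp" → 5 new (i, t, p, p, p)
  "tpiti" → prefix "t" already present; 4 new (p, i, t, i)
  "iptipiiipp" → prefix "i" already present; 9 new (p, t, i, p, i, i, i, p, p)
  "tpiitipipt" → prefix "tpi" already present; 7 new (i, t, i, p, i, p, t)
  "ipipttptppt" → prefix "ip" already present; 9 new (i, p, t, t, p, t, p, p, t)
  "ptipippipp" → 10 new (p, t, i, p, i, p, p, i, p, p)
  "itipiipt" → prefix "it" already present; 6 new (i, p, i, i, p, t)
  "ittppi" → prefix "it" already present; 4 new (t, p, p, i)
  "tppipiptptp" → prefix "tp" already present; 9 new (p, i, p, i, p, t, p, t, p)
  "itptpptti" → prefix "itp" already present; 6 new (t, p, p, t, t, i)
  "iptt" → prefix "ipt" already present; 1 new (t)
Total nodes = 7 + 6 + 5 + 4 + 9 + 7 + 9 + 10 + 6 + 4 + 9 + 6 + 1 = 83

83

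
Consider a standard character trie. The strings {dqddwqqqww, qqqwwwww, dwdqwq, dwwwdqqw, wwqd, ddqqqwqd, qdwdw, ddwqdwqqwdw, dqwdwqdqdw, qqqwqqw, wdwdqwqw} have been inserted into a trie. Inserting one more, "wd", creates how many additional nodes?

0

Every character of "wd" already lies on an existing path (it is a prefix of some stored word).
No new nodes are needed: 0.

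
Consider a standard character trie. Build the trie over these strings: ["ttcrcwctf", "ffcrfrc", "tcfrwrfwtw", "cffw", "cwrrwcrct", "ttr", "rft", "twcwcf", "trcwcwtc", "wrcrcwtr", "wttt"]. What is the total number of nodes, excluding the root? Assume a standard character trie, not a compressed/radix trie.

64

Insert word by word; a character creates a node only if that edge doesn't already exist:
  "ttcrcwctf" → 9 new (t, t, c, r, c, w, c, t, f)
  "ffcrfrc" → 7 new (f, f, c, r, f, r, c)
  "tcfrwrfwtw" → prefix "t" already present; 9 new (c, f, r, w, r, f, w, t, w)
  "cffw" → 4 new (c, f, f, w)
  "cwrrwcrct" → prefix "c" already present; 8 new (w, r, r, w, c, r, c, t)
  "ttr" → prefix "tt" already present; 1 new (r)
  "rft" → 3 new (r, f, t)
  "twcwcf" → prefix "t" already present; 5 new (w, c, w, c, f)
  "trcwcwtc" → prefix "t" already present; 7 new (r, c, w, c, w, t, c)
  "wrcrcwtr" → 8 new (w, r, c, r, c, w, t, r)
  "wttt" → prefix "w" already present; 3 new (t, t, t)
Total nodes = 9 + 7 + 9 + 4 + 8 + 1 + 3 + 5 + 7 + 8 + 3 = 64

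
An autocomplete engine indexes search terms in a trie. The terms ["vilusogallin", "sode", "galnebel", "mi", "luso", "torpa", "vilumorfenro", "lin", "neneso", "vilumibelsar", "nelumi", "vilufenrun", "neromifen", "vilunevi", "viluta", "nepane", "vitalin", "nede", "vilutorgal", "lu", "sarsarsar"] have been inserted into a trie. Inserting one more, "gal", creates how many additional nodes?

0

Every character of "gal" already lies on an existing path (it is a prefix of some stored word).
No new nodes are needed: 0.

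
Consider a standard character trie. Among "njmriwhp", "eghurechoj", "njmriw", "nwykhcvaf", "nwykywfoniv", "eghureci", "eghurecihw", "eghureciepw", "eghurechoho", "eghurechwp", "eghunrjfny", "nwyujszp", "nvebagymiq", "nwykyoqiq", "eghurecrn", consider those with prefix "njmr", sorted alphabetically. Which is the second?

Filter for "njmr…" and sort: "njmriw", "njmriwhp"
The 2nd is njmriwhp.

njmriwhp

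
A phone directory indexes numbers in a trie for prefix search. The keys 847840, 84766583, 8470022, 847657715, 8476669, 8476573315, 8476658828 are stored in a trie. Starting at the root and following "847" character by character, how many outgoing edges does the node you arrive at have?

3

Follow the path "847" to its node, then look at its outgoing edges.
Characters that immediately follow "847" among the stored strings: {0, 6, 8}.
That node has 3 child edges.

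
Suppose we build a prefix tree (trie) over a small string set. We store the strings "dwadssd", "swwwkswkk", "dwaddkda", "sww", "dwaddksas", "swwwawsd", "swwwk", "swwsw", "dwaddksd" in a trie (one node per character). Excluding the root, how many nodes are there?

30

Trace insertions, counting only characters that open a new branch:
  "dwadssd" → 7 new (d, w, a, d, s, s, d)
  "swwwkswkk" → 9 new (s, w, w, w, k, s, w, k, k)
  "dwaddkda" → prefix "dwad" already present; 4 new (d, k, d, a)
  "sww" → prefix "sww" already present; 0 new (none)
  "dwaddksas" → prefix "dwaddk" already present; 3 new (s, a, s)
  "swwwawsd" → prefix "swww" already present; 4 new (a, w, s, d)
  "swwwk" → prefix "swwwk" already present; 0 new (none)
  "swwsw" → prefix "sww" already present; 2 new (s, w)
  "dwaddksd" → prefix "dwaddks" already present; 1 new (d)
Total nodes = 7 + 9 + 4 + 0 + 3 + 4 + 0 + 2 + 1 = 30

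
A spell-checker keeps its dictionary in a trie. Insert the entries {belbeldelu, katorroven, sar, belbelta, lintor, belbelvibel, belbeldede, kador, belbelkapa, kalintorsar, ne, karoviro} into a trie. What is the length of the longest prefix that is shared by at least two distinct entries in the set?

8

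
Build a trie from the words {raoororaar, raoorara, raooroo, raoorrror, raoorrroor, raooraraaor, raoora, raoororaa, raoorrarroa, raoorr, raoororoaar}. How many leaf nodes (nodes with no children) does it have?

7

Leaves are exactly the stored words that no other stored word extends.
Those words: "raooraraaor", "raooroo", "raoororaar", "raoororoaar", "raoorrarroa", "raoorrroor", "raoorrror"
Leaf count: 7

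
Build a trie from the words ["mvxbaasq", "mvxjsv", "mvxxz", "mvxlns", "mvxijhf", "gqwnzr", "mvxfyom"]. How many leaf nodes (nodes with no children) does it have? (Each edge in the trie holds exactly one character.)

7

A leaf is a node with no children — equivalently, the end of a word that is not a proper prefix of any other stored word.
Those words: "gqwnzr", "mvxbaasq", "mvxfyom", "mvxijhf", "mvxjsv", "mvxlns", "mvxxz"
Leaf count: 7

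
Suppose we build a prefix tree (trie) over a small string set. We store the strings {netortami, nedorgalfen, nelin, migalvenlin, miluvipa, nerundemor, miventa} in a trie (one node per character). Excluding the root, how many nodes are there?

51

Trace insertions, counting only characters that open a new branch:
  "netortami" → 9 new (n, e, t, o, r, t, a, m, i)
  "nedorgalfen" → prefix "ne" already present; 9 new (d, o, r, g, a, l, f, e, n)
  "nelin" → prefix "ne" already present; 3 new (l, i, n)
  "migalvenlin" → 11 new (m, i, g, a, l, v, e, n, l, i, n)
  "miluvipa" → prefix "mi" already present; 6 new (l, u, v, i, p, a)
  "nerundemor" → prefix "ne" already present; 8 new (r, u, n, d, e, m, o, r)
  "miventa" → prefix "mi" already present; 5 new (v, e, n, t, a)
Total nodes = 9 + 9 + 3 + 11 + 6 + 8 + 5 = 51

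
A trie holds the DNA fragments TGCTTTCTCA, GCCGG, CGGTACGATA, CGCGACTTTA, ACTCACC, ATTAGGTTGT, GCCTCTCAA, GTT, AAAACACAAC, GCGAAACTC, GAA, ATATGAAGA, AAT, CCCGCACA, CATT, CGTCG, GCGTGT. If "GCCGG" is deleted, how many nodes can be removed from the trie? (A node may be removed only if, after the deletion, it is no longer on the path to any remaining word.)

2

A node on "GCCGG"'s path can go only if nothing else ends at it or branches off below it.
The suffix "GG" (2 nodes) is used only by "GCCGG"; the node for "GCC" still has the child "T", so pruning stops there.
Nodes removed: 2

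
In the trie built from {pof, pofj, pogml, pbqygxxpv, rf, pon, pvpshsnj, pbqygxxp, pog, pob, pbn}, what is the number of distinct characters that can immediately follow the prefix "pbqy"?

Walk "pbqy" from the root, arriving at one node.
Distinct next characters after "pbqy": g.
That node has 1 child edge.

1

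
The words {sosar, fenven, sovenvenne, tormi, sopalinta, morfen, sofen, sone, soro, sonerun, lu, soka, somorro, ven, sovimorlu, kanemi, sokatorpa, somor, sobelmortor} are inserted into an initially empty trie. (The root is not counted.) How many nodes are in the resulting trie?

Insert word by word; a character creates a node only if that edge doesn't already exist:
  "sosar" → 5 new (s, o, s, a, r)
  "fenven" → 6 new (f, e, n, v, e, n)
  "sovenvenne" → prefix "so" already present; 8 new (v, e, n, v, e, n, n, e)
  "tormi" → 5 new (t, o, r, m, i)
  "sopalinta" → prefix "so" already present; 7 new (p, a, l, i, n, t, a)
  "morfen" → 6 new (m, o, r, f, e, n)
  "sofen" → prefix "so" already present; 3 new (f, e, n)
  "sone" → prefix "so" already present; 2 new (n, e)
  "soro" → prefix "so" already present; 2 new (r, o)
  "sonerun" → prefix "sone" already present; 3 new (r, u, n)
  "lu" → 2 new (l, u)
  "soka" → prefix "so" already present; 2 new (k, a)
  "somorro" → prefix "so" already present; 5 new (m, o, r, r, o)
  "ven" → 3 new (v, e, n)
  "sovimorlu" → prefix "sov" already present; 6 new (i, m, o, r, l, u)
  "kanemi" → 6 new (k, a, n, e, m, i)
  "sokatorpa" → prefix "soka" already present; 5 new (t, o, r, p, a)
  "somor" → prefix "somor" already present; 0 new (none)
  "sobelmortor" → prefix "so" already present; 9 new (b, e, l, m, o, r, t, o, r)
Total nodes = 5 + 6 + 8 + 5 + 7 + 6 + 3 + 2 + 2 + 3 + 2 + 2 + 5 + 3 + 6 + 6 + 5 + 0 + 9 = 85

85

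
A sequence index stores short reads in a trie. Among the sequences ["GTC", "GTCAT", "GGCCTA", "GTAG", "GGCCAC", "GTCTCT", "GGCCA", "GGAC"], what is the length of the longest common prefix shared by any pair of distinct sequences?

Look for the deepest trie node that still has at least two words in its subtree.
e.g. "GGCCA" and "GGCCAC" share the prefix "GGCCA" of length 5; no pair shares a longer one.
Longest shared-prefix length: 5

5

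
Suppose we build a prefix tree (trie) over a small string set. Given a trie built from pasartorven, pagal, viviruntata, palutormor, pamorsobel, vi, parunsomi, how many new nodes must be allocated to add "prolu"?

4

Walking "prolu" from the root, the first 1 characters ("p") follow existing edges; "r" is the first miss.
Each of the 4 remaining characters creates one node.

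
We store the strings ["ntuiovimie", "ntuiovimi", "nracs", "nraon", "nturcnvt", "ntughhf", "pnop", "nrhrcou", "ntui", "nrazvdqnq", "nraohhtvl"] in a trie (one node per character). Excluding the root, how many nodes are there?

45

Count nodes per top-level branch (shared prefixes stored once):
  'n'-branch (nracs, nraohhtvl, nraon, nrazvdqnq, nrhrcou, ntughhf, ntui, ntuiovimi, ntuiovimie, nturcnvt): 41 nodes
  'p'-branch (pnop): 4 nodes
Sum: 45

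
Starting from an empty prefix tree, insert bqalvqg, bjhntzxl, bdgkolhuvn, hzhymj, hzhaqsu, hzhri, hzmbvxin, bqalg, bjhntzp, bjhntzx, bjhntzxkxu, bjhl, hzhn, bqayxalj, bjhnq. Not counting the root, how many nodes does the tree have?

For each word, the new-node count is its length minus the longest prefix already in the trie:
  "bqalvqg" → 7 new (b, q, a, l, v, q, g)
  "bjhntzxl" → prefix "b" already present; 7 new (j, h, n, t, z, x, l)
  "bdgkolhuvn" → prefix "b" already present; 9 new (d, g, k, o, l, h, u, v, n)
  "hzhymj" → 6 new (h, z, h, y, m, j)
  "hzhaqsu" → prefix "hzh" already present; 4 new (a, q, s, u)
  "hzhri" → prefix "hzh" already present; 2 new (r, i)
  "hzmbvxin" → prefix "hz" already present; 6 new (m, b, v, x, i, n)
  "bqalg" → prefix "bqal" already present; 1 new (g)
  "bjhntzp" → prefix "bjhntz" already present; 1 new (p)
  "bjhntzx" → prefix "bjhntzx" already present; 0 new (none)
  "bjhntzxkxu" → prefix "bjhntzx" already present; 3 new (k, x, u)
  "bjhl" → prefix "bjh" already present; 1 new (l)
  "hzhn" → prefix "hzh" already present; 1 new (n)
  "bqayxalj" → prefix "bqa" already present; 5 new (y, x, a, l, j)
  "bjhnq" → prefix "bjhn" already present; 1 new (q)
Total nodes = 7 + 7 + 9 + 6 + 4 + 2 + 6 + 1 + 1 + 0 + 3 + 1 + 1 + 5 + 1 = 54

54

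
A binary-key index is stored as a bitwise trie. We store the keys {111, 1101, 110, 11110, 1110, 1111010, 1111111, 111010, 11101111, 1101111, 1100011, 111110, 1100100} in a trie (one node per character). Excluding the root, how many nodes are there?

Trie structure (* marks end of a word):
(root)
└─ 1
   └─ 1
      ├─ 0 *
      │  ├─ 0
      │  │  ├─ 0
      │  │  │  └─ 1
      │  │  │     └─ 1 *
      │  │  └─ 1
      │  │     └─ 0
      │  │        └─ 0 *
      │  └─ 1 *
      │     └─ 1
      │        └─ 1
      │           └─ 1 *
      └─ 1 *
         ├─ 0 *
         │  └─ 1
         │     ├─ 0 *
         │     └─ 1
         │        └─ 1
         │           └─ 1 *
         └─ 1
            ├─ 0 *
            │  └─ 1
            │     └─ 0 *
            └─ 1
               ├─ 0 *
               └─ 1
                  └─ 1 *
Counting every labelled node above: 29.

29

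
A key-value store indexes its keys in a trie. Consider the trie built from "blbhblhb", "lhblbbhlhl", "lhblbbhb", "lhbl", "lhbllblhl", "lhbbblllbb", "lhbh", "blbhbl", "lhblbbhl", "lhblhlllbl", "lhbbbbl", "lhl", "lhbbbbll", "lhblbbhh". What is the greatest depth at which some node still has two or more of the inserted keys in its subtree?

Equivalently: take the maximum, over all pairs, of their longest common prefix length.
e.g. "lhblbbhl" and "lhblbbhlhl" share the prefix "lhblbbhl" of length 8; no pair shares a longer one.
Longest shared-prefix length: 8

8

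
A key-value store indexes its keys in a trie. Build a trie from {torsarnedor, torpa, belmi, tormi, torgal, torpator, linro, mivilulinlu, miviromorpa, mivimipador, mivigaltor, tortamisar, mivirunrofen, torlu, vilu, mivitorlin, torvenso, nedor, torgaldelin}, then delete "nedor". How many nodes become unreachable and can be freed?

5

Walk "nedor" from the leaf back toward the root, removing each node that no remaining word uses.
No other word shares any prefix with "nedor", so all 5 of its nodes go.
Nodes removed: 5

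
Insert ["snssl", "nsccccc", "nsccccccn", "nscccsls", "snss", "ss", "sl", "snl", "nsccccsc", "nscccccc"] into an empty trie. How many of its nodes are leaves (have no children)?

7

A leaf is a node with no children — equivalently, the end of a word that is not a proper prefix of any other stored word.
Those words: "nsccccccn", "nsccccsc", "nscccsls", "sl", "snl", "snssl", "ss"
Leaf count: 7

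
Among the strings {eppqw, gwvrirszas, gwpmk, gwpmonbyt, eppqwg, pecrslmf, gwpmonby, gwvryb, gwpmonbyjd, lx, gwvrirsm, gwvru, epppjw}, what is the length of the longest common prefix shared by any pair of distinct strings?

The deepest shared node is where two words last agree before diverging.
e.g. "gwpmonby" and "gwpmonbyjd" share the prefix "gwpmonby" of length 8; no pair shares a longer one.
Longest shared-prefix length: 8

8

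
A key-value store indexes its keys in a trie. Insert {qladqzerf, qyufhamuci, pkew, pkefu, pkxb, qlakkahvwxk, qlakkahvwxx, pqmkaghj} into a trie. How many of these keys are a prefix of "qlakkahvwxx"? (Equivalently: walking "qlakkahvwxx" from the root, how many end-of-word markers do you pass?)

1

Walk "qlakkahvwxx" from the root; an end-of-word marker is hit whenever a stored word is a prefix of "qlakkahvwxx".
Prefixes of the query that are stored words: "qlakkahvwxx"
Count: 1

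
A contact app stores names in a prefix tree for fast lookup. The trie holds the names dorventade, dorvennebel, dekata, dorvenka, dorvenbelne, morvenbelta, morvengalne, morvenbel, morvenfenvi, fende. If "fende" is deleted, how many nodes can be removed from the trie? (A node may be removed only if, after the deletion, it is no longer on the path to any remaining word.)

5

Walk "fende" from the leaf back toward the root, removing each node that no remaining word uses.
No other word shares any prefix with "fende", so all 5 of its nodes go.
Nodes removed: 5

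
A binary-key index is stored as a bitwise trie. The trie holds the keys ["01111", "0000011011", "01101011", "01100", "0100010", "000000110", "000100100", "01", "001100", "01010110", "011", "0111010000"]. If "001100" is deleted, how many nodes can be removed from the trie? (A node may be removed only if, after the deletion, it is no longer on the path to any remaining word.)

After clearing the end-marker at "001100", prune upward until reaching a node still needed by another word.
The suffix "1100" (4 nodes) is used only by "001100"; the node for "00" still has the child "0", so pruning stops there.
Nodes removed: 4

4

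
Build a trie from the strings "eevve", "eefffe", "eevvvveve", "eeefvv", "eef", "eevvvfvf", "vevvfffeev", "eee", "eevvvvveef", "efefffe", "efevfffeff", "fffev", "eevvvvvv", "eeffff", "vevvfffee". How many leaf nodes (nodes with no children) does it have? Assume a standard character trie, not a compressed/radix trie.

A leaf is a node with no children — equivalently, the end of a word that is not a proper prefix of any other stored word.
Those words: "eeefvv", "eefffe", "eeffff", "eevve", "eevvvfvf", "eevvvveve", "eevvvvveef", "eevvvvvv", "efefffe", "efevfffeff", "fffev", "vevvfffeev"
Leaf count: 12

12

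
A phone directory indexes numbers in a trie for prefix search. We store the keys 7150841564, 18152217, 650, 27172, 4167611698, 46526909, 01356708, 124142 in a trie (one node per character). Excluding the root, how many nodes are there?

56

Insert word by word; a character creates a node only if that edge doesn't already exist:
  "7150841564" → 10 new (7, 1, 5, 0, 8, 4, 1, 5, 6, 4)
  "18152217" → 8 new (1, 8, 1, 5, 2, 2, 1, 7)
  "650" → 3 new (6, 5, 0)
  "27172" → 5 new (2, 7, 1, 7, 2)
  "4167611698" → 10 new (4, 1, 6, 7, 6, 1, 1, 6, 9, 8)
  "46526909" → prefix "4" already present; 7 new (6, 5, 2, 6, 9, 0, 9)
  "01356708" → 8 new (0, 1, 3, 5, 6, 7, 0, 8)
  "124142" → prefix "1" already present; 5 new (2, 4, 1, 4, 2)
Total nodes = 10 + 8 + 3 + 5 + 10 + 7 + 8 + 5 = 56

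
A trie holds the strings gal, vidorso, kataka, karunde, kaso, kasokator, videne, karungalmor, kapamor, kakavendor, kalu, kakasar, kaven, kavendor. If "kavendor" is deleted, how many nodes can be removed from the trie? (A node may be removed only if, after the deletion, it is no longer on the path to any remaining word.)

3

A node on "kavendor"'s path can go only if nothing else ends at it or branches off below it.
The suffix "dor" (3 nodes) is used only by "kavendor"; "kaven" is itself a stored word, so pruning stops there.
Nodes removed: 3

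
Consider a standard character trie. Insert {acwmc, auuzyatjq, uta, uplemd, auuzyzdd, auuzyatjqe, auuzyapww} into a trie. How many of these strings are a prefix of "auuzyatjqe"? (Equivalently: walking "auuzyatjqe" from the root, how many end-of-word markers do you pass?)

Walk "auuzyatjqe" from the root; an end-of-word marker is hit whenever a stored word is a prefix of "auuzyatjqe".
Prefixes of the query that are stored words: "auuzyatjq", "auuzyatjqe"
Count: 2

2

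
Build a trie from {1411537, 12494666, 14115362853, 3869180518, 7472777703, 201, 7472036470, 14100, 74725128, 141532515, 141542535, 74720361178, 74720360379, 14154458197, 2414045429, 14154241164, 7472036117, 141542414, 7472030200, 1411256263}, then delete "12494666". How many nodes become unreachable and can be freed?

7

Walk "12494666" from the leaf back toward the root, removing each node that no remaining word uses.
The suffix "2494666" (7 nodes) is used only by "12494666"; the node for "1" still has the child "4", so pruning stops there.
Nodes removed: 7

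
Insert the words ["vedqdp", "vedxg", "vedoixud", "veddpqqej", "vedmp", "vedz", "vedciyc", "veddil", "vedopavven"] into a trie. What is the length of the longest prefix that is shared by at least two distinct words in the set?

4

Look for the deepest trie node that still has at least two words in its subtree.
e.g. "veddil" and "veddpqqej" share the prefix "vedd" of length 4; no pair shares a longer one.
Longest shared-prefix length: 4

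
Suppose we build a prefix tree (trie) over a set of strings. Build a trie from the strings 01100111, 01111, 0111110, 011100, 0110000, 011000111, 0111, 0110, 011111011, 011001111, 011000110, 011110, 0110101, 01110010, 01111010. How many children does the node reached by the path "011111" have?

1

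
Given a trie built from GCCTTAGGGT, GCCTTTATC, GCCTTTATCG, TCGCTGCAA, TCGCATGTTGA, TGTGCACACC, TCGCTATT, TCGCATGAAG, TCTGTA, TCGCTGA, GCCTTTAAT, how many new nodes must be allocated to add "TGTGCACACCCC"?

The longest prefix of "TGTGCACACCCC" already in the trie is "TGTGCACACC" (length 10).
So 12 − 10 = 2 new nodes.

2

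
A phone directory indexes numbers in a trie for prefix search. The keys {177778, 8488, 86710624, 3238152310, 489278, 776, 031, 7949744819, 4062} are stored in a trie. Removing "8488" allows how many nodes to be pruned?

3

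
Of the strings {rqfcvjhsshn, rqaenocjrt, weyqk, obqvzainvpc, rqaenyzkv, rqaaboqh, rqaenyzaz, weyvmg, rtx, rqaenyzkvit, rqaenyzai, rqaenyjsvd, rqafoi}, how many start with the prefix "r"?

Walk to "r"; the words in its subtree are exactly those with that prefix.
Words under "r": rqaaboqh, rqaenocjrt, rqaenyjsvd, rqaenyzai, rqaenyzaz, rqaenyzkv, rqaenyzkvit, rqafoi, rqfcvjhsshn, rtx
Count: 10

10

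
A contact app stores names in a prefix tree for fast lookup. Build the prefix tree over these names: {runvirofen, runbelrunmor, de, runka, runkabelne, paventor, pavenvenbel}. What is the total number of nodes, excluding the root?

42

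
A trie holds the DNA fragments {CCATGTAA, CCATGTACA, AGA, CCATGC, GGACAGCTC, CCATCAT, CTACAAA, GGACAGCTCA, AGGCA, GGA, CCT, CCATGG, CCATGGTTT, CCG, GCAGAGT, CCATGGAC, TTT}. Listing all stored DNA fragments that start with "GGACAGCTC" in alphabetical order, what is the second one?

GGACAGCTCA

Words with prefix "GGACAGCTC", in lexicographic order: "GGACAGCTC", "GGACAGCTCA"
Position 2: GGACAGCTCA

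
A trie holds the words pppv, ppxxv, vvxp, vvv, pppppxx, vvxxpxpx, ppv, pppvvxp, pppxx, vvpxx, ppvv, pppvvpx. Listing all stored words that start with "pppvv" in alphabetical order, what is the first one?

Filter for "pppvv…" and sort: "pppvvpx", "pppvvxp"
Position 1: pppvvpx

pppvvpx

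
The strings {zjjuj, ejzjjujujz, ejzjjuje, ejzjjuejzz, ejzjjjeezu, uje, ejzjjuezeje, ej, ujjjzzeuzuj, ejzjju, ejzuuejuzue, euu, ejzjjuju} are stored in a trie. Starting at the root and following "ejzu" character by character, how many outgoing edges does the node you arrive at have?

1

Walk "ejzu" from the root, arriving at one node.
Distinct next characters after "ejzu": u.
That node has 1 child edge.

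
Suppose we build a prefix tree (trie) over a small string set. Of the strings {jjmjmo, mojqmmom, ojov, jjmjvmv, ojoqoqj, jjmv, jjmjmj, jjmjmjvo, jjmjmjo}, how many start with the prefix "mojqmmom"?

1

Filter for entries beginning with "mojqmmom":
Matches: "mojqmmom"
Count: 1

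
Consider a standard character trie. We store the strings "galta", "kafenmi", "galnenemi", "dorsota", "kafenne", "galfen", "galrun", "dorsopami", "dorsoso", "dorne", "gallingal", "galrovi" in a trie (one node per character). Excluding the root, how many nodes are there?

Count nodes per top-level branch (shared prefixes stored once):
  'd'-branch (dorne, dorsopami, dorsoso, dorsota): 15 nodes
  'g'-branch (galfen, gallingal, galnenemi, galrovi, galrun, galta): 26 nodes
  'k'-branch (kafenmi, kafenne): 9 nodes
Sum: 50

50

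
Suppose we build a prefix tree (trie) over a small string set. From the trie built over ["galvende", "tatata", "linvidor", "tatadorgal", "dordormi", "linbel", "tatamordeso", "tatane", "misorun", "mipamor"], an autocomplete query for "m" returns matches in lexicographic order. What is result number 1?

Words with prefix "m", in lexicographic order: "mipamor", "misorun"
The 1st is mipamor.

mipamor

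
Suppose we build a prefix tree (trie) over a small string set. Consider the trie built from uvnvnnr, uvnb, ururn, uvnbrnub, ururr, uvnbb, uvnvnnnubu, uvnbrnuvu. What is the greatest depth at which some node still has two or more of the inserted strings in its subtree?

7

Look for the deepest trie node that still has at least two words in its subtree.
"uvnbrnub" and "uvnbrnuvu" agree on "uvnbrnu" (7 characters) before diverging; nothing deeper is shared.
Longest shared-prefix length: 7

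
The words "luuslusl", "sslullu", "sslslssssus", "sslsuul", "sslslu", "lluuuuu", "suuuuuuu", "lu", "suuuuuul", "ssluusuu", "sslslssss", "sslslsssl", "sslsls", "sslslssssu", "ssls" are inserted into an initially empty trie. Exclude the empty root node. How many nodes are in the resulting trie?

Trace insertions, counting only characters that open a new branch:
  "luuslusl" → 8 new (l, u, u, s, l, u, s, l)
  "sslullu" → 7 new (s, s, l, u, l, l, u)
  "sslslssssus" → prefix "ssl" already present; 8 new (s, l, s, s, s, s, u, s)
  "sslsuul" → prefix "ssls" already present; 3 new (u, u, l)
  "sslslu" → prefix "sslsl" already present; 1 new (u)
  "lluuuuu" → prefix "l" already present; 6 new (l, u, u, u, u, u)
  "suuuuuuu" → prefix "s" already present; 7 new (u, u, u, u, u, u, u)
  "lu" → prefix "lu" already present; 0 new (none)
  "suuuuuul" → prefix "suuuuuu" already present; 1 new (l)
  "ssluusuu" → prefix "sslu" already present; 4 new (u, s, u, u)
  "sslslssss" → prefix "sslslssss" already present; 0 new (none)
  "sslslsssl" → prefix "sslslsss" already present; 1 new (l)
  "sslsls" → prefix "sslsls" already present; 0 new (none)
  "sslslssssu" → prefix "sslslssssu" already present; 0 new (none)
  "ssls" → prefix "ssls" already present; 0 new (none)
Total nodes = 8 + 7 + 8 + 3 + 1 + 6 + 7 + 0 + 1 + 4 + 0 + 1 + 0 + 0 + 0 = 46

46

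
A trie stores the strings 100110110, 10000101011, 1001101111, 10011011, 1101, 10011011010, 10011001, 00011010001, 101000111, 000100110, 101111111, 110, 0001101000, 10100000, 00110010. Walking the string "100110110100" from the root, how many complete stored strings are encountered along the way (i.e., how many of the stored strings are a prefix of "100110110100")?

Check each prefix of "100110110100" against the stored set — each match is an end-marker on the path.
Prefixes of the query that are stored words: "10011011", "100110110", "10011011010"
Count: 3

3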